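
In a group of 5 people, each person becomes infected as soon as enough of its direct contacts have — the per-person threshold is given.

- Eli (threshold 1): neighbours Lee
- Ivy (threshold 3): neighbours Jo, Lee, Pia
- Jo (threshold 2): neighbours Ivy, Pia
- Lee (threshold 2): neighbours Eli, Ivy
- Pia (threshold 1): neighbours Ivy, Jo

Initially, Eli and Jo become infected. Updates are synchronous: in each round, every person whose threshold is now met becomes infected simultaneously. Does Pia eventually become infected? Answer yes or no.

Round 1 — Eli, Jo become infected (initial).
Round 2 — checking thresholds:
  Ivy: 1 of 3 neighbours < 3, not yet.
  Lee: 1 of 2 neighbours < 2, not yet.
  Pia: 1 of 2 neighbours ≥ 1, becomes infected.
Round 3 — no new infections; cascade stops.

yes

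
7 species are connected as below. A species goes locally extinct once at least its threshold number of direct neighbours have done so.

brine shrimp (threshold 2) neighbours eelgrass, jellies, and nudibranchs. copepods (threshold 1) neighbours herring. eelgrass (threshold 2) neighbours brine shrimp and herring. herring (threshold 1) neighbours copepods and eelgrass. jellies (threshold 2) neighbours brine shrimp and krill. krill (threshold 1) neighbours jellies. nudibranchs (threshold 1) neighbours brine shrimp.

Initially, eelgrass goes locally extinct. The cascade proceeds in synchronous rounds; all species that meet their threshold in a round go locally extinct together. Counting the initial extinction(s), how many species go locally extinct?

Round 1 — eelgrass goes locally extinct (initial).
Round 2 — checking thresholds:
  brine shrimp: 1 of 3 neighbours < 2, holds.
  herring: 1 of 2 neighbours ≥ 1, goes locally extinct.
Round 3 — checking thresholds:
  brine shrimp: 1 of 3 neighbours < 2, holds.
  copepods: 1 of 1 neighbours ≥ 1, goes locally extinct.
Round 4 — no new extinctions; cascade stops.

3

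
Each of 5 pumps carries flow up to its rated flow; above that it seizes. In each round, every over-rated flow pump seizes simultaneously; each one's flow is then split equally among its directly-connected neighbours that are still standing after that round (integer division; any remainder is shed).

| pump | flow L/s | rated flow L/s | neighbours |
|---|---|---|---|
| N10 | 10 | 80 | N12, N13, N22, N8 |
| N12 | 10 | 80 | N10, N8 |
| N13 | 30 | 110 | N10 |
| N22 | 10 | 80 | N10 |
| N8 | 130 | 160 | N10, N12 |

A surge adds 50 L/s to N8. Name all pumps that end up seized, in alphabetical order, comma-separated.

N10, N12, N8

Round 1 — N8 at 180 > 160. N8 seizes.
  N8 sheds 180 L/s to N10, N12: 90 each.
    N10: 10+90 = 100 > 80
    N12: 10+90 = 100 > 80
Round 2 — N10, N12 seize.
  N10 sheds 100 L/s to N13, N22: 50 each.
    N13: 30+50 = 80 ≤ 110
    N22: 10+50 = 60 ≤ 80
  N12 sheds 100 L/s: no online neighbours, lost.
No further seizures.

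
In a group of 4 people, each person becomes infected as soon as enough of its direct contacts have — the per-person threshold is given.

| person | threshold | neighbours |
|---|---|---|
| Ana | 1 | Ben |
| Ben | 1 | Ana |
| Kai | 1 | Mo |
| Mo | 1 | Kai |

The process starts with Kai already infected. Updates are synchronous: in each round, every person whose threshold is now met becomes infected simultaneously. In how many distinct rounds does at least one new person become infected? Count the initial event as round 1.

Round 1 — Kai becomes infected (initial).
Round 2 — checking thresholds:
  Mo: 1 of 1 neighbours ≥ 1, becomes infected.
Round 3 — no new infections; cascade stops.

2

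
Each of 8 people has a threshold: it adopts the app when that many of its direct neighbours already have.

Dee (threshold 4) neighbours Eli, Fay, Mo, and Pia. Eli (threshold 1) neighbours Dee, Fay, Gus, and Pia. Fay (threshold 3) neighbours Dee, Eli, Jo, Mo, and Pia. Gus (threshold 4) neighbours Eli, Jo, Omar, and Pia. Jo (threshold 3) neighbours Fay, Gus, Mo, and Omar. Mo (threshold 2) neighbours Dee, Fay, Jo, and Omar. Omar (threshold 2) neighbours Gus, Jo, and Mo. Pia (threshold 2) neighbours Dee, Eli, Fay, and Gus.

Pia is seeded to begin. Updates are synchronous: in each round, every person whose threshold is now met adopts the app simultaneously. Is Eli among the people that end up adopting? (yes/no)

Round 1 — Pia adopts the app (initial).
Round 2 — checking thresholds:
  Dee: 1 of 4 neighbours < 4, below threshold.
  Eli: 1 of 4 neighbours ≥ 1, adopts the app.
  Fay: 1 of 5 neighbours < 3, below threshold.
  Gus: 1 of 4 neighbours < 4, below threshold.
Round 3 — no new adoptions; cascade stops.

yes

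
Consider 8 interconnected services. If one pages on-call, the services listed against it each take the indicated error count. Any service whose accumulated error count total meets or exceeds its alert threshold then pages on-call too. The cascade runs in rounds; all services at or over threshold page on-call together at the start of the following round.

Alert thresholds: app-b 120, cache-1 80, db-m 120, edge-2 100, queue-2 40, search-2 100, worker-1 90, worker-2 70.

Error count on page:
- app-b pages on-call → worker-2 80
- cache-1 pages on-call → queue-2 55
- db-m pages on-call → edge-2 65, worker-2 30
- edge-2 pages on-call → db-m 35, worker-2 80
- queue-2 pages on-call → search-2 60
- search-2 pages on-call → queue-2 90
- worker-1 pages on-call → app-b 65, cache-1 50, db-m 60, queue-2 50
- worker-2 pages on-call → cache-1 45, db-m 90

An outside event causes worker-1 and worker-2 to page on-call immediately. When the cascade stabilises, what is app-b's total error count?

Round 1 — worker-1, worker-2 page on-call (initial).
  app-b: +65 → 65 < 120
  cache-1: +50+45 → 95 ≥ 80
  db-m: +60+90 → 150 ≥ 120
  queue-2: +50 → 50 ≥ 40
Round 2 — cache-1, db-m, queue-2 page on-call.
  edge-2: +65 → 65 < 100
  search-2: +60 → 60 < 100
No further pages.

65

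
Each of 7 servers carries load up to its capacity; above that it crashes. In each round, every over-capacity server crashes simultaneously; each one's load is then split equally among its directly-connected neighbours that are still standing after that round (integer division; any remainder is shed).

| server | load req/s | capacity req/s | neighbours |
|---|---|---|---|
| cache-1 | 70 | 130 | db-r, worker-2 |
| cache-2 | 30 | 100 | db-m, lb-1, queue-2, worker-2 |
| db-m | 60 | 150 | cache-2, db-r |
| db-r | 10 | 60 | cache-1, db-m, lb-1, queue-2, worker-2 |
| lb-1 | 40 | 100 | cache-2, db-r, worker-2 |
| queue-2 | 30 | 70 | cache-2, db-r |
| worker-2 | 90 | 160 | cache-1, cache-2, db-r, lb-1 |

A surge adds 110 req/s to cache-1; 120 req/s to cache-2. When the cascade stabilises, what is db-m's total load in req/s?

130

Round 1 — cache-1 at 180 > 130; cache-2 at 150 > 100. cache-1, cache-2 crash.
  cache-1 sheds 180 req/s to db-r, worker-2: 90 each.
    db-r: 10+90 = 100 > 60
    worker-2: 90+90 = 180 > 160
  cache-2 sheds 150 req/s to db-m, lb-1, queue-2, worker-2: 37 each (2 lost).
    db-m: 60+37 = 97 ≤ 150
    lb-1: 40+37 = 77 ≤ 100
    queue-2: 30+37 = 67 ≤ 70
    worker-2: 180+37 = 217 > 160
Round 2 — db-r, worker-2 crash.
  db-r sheds 100 req/s to db-m, lb-1, queue-2: 33 each (1 lost).
    db-m: 97+33 = 130 ≤ 150
    lb-1: 77+33 = 110 > 100
    queue-2: 67+33 = 100 > 70
  worker-2 sheds 217 req/s to lb-1: 217 each.
    lb-1: 110+217 = 327 > 100
Round 3 — lb-1, queue-2 crash.
  lb-1 sheds 327 req/s: no online neighbours, lost.
  queue-2 sheds 100 req/s: no online neighbours, lost.
No further crashes.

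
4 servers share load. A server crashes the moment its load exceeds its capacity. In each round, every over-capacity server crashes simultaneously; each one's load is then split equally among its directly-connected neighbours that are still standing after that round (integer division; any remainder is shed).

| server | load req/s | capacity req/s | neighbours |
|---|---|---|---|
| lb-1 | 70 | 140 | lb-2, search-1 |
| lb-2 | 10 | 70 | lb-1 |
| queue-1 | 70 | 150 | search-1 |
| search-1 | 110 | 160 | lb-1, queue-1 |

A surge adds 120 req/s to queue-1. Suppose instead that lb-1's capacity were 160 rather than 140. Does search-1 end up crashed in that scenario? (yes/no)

yes

With lb-1's capacity at 160:
Round 1 — queue-1 at 190 > 150. queue-1 crashes.
  queue-1 sheds 190 req/s to search-1: 190 each.
    search-1: 110+190 = 300 > 160
Round 2 — search-1 crashes.
  search-1 sheds 300 req/s to lb-1: 300 each.
    lb-1: 70+300 = 370 > 160
Round 3 — lb-1 crashes.
  lb-1 sheds 370 req/s to lb-2: 370 each.
    lb-2: 10+370 = 380 > 70
Round 4 — lb-2 crashes.
  lb-2 sheds 380 req/s: no online neighbours, lost.
No further crashes.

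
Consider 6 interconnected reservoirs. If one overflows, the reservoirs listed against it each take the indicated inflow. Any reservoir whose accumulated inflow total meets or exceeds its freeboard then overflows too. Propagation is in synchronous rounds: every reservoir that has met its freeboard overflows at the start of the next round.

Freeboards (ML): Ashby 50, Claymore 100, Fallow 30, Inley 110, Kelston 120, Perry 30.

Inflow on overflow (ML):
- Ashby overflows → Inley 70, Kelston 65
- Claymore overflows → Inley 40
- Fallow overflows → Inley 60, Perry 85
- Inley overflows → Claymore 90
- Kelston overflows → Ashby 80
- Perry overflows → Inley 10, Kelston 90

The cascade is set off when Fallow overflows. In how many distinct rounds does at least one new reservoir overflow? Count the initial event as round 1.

2

Round 1 — Fallow overflows (initial).
  Inley: +60 → 60 < 110
  Perry: +85 → 85 ≥ 30
Round 2 — Perry overflows.
  Inley: +10 → 70 < 110
  Kelston: +90 → 90 < 120
No further overflows.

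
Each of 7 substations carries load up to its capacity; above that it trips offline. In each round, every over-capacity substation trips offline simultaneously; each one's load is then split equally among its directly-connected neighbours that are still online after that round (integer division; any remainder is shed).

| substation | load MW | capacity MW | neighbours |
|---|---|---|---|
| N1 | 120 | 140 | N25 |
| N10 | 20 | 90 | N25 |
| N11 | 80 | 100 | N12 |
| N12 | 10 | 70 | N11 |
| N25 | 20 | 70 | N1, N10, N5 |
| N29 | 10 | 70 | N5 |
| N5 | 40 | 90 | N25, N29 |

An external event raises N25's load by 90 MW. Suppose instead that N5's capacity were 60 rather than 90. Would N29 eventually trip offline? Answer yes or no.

yes

With N5's capacity at 60:
Round 1 — N25 at 110 > 70. N25 trips offline.
  N25 sheds 110 MW to N1, N10, N5: 36 each (2 lost).
    N1: 120+36 = 156 > 140
    N10: 20+36 = 56 ≤ 90
    N5: 40+36 = 76 > 60
Round 2 — N1, N5 trip offline.
  N1 sheds 156 MW: no online neighbours, lost.
  N5 sheds 76 MW to N29: 76 each.
    N29: 10+76 = 86 > 70
Round 3 — N29 trips offline.
  N29 sheds 86 MW: no online neighbours, lost.
No further trips.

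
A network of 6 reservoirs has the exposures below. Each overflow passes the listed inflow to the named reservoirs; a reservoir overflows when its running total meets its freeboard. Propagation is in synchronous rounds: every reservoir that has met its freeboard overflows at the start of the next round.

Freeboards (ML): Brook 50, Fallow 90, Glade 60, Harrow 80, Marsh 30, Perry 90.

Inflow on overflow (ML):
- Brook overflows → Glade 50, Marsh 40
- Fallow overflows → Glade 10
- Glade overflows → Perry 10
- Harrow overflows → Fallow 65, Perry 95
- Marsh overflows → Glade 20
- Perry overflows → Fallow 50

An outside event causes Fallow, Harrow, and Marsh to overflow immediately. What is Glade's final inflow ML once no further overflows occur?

30

Round 1 — Fallow, Harrow, Marsh overflow (initial).
  Glade: +10+20 → 30 < 60
  Perry: +95 → 95 ≥ 90
Round 2 — Perry overflows.
No further overflows.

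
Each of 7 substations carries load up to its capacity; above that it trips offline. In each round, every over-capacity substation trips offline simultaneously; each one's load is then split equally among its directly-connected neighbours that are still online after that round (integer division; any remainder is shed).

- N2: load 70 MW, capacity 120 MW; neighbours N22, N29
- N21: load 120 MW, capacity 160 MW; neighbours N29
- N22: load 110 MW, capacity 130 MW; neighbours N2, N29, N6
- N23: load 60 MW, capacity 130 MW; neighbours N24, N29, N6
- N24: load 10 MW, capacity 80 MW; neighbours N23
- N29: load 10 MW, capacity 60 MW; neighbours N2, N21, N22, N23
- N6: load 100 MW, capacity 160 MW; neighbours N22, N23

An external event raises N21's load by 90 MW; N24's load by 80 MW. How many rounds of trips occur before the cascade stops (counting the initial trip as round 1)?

3

Round 1 — N21 at 210 > 160; N24 at 90 > 80. N21, N24 trip offline.
  N21 sheds 210 MW to N29: 210 each.
    N29: 10+210 = 220 > 60
  N24 sheds 90 MW to N23: 90 each.
    N23: 60+90 = 150 > 130
Round 2 — N23, N29 trip offline.
  N23 sheds 150 MW to N6: 150 each.
    N6: 100+150 = 250 > 160
  N29 sheds 220 MW to N2, N22: 110 each.
    N2: 70+110 = 180 > 120
    N22: 110+110 = 220 > 130
Round 3 — N2, N22, N6 trip offline.
  N2 sheds 180 MW: no online neighbours, lost.
  N22 sheds 220 MW: no online neighbours, lost.
  N6 sheds 250 MW: no online neighbours, lost.
No further trips.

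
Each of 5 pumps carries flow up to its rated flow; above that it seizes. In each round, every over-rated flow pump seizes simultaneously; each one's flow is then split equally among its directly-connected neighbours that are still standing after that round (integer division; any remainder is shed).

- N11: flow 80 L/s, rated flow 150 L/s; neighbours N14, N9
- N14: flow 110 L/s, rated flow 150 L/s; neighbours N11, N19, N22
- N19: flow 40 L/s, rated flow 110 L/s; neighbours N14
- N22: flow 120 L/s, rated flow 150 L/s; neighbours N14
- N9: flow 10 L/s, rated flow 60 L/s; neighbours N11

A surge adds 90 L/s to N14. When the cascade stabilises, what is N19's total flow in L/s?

106

Round 1 — N14 at 200 > 150. N14 seizes.
  N14 sheds 200 L/s to N11, N19, N22: 66 each (2 lost).
    N11: 80+66 = 146 ≤ 150
    N19: 40+66 = 106 ≤ 110
    N22: 120+66 = 186 > 150
Round 2 — N22 seizes.
  N22 sheds 186 L/s: no online neighbours, lost.
No further seizures.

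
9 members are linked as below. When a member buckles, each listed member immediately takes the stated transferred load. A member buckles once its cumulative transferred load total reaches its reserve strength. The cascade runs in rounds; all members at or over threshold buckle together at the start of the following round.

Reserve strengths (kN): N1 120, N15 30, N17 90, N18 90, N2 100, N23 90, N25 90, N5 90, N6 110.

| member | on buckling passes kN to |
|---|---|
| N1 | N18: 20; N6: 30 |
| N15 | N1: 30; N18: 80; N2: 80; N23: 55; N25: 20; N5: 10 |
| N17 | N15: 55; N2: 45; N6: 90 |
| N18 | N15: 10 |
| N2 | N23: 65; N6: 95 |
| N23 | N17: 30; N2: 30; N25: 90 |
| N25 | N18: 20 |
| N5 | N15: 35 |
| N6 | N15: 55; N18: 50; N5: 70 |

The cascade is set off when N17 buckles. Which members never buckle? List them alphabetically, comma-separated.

Round 1 — N17 buckles (initial).
  N15: +55 → 55 ≥ 30
  N2: +45 → 45 < 100
  N6: +90 → 90 < 110
Round 2 — N15 buckles.
  N1: +30 → 30 < 120
  N18: +80 → 80 < 90
  N2: +80 → 125 ≥ 100
  N23: +55 → 55 < 90
  N25: +20 → 20 < 90
  N5: +10 → 10 < 90
Round 3 — N2 buckles.
  N23: +65 → 120 ≥ 90
  N6: +95 → 185 ≥ 110
Round 4 — N23, N6 buckle.
  N18: +50 → 130 ≥ 90
  N25: +90 → 110 ≥ 90
  N5: +70 → 80 < 90
Round 5 — N18, N25 buckle.
No further bucklings.

N1, N5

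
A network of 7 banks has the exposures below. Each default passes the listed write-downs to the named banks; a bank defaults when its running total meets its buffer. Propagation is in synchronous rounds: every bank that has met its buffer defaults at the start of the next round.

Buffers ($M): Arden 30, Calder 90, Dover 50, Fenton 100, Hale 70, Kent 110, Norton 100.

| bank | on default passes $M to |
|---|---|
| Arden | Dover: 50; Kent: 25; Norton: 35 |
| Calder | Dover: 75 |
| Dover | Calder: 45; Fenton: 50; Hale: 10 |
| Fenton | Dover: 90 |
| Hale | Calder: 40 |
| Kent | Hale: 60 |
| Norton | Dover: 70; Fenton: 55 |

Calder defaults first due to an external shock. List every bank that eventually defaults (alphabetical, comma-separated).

Calder, Dover

Round 1 — Calder defaults (initial).
  Dover: +75 → 75 ≥ 50
Round 2 — Dover defaults.
  Fenton: +50 → 50 < 100
  Hale: +10 → 10 < 70
No further defaults.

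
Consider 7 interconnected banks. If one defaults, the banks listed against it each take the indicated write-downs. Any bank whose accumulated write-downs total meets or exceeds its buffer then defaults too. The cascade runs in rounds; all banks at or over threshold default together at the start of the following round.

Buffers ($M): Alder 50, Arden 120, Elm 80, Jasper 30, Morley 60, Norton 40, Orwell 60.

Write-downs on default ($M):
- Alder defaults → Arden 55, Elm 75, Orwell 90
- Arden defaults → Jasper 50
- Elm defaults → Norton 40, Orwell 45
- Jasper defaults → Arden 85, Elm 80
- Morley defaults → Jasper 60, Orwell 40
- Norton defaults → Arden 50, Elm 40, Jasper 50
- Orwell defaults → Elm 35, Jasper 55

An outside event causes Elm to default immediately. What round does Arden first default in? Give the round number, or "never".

Round 1 — Elm defaults (initial).
  Norton: +40 → 40 ≥ 40
  Orwell: +45 → 45 < 60
Round 2 — Norton defaults.
  Arden: +50 → 50 < 120
  Jasper: +50 → 50 ≥ 30
Round 3 — Jasper defaults.
  Arden: +85 → 135 ≥ 120
Round 4 — Arden defaults.
No further defaults.

4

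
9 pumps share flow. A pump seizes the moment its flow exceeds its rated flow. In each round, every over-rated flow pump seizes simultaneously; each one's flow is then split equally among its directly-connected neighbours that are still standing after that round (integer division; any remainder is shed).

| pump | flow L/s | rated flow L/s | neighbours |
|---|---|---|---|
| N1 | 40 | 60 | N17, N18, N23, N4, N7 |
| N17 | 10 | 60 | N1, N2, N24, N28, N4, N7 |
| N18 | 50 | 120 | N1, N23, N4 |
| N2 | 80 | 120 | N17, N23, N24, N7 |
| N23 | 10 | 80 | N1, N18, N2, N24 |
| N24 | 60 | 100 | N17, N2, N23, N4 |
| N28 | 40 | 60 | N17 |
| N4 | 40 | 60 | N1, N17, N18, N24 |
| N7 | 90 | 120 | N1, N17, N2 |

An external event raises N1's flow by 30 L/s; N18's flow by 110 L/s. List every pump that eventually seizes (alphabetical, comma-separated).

N1, N17, N18, N2, N23, N24, N28, N4, N7

Round 1 — N1 at 70 > 60; N18 at 160 > 120. N1, N18 seize.
  N1 sheds 70 L/s to N17, N23, N4, N7: 17 each (2 lost).
    N17: 10+17 = 27 ≤ 60
    N23: 10+17 = 27 ≤ 80
    N4: 40+17 = 57 ≤ 60
    N7: 90+17 = 107 ≤ 120
  N18 sheds 160 L/s to N23, N4: 80 each.
    N23: 27+80 = 107 > 80
    N4: 57+80 = 137 > 60
Round 2 — N23, N4 seize.
  N23 sheds 107 L/s to N2, N24: 53 each (1 lost).
    N2: 80+53 = 133 > 120
    N24: 60+53 = 113 > 100
  N4 sheds 137 L/s to N17, N24: 68 each (1 lost).
    N17: 27+68 = 95 > 60
    N24: 113+68 = 181 > 100
Round 3 — N17, N2, N24 seize.
  N17 sheds 95 L/s to N28, N7: 47 each (1 lost).
    N28: 40+47 = 87 > 60
    N7: 107+47 = 154 > 120
  N2 sheds 133 L/s to N7: 133 each.
    N7: 154+133 = 287 > 120
  N24 sheds 181 L/s: no online neighbours, lost.
Round 4 — N28, N7 seize.
  N28 sheds 87 L/s: no online neighbours, lost.
  N7 sheds 287 L/s: no online neighbours, lost.
No further seizures.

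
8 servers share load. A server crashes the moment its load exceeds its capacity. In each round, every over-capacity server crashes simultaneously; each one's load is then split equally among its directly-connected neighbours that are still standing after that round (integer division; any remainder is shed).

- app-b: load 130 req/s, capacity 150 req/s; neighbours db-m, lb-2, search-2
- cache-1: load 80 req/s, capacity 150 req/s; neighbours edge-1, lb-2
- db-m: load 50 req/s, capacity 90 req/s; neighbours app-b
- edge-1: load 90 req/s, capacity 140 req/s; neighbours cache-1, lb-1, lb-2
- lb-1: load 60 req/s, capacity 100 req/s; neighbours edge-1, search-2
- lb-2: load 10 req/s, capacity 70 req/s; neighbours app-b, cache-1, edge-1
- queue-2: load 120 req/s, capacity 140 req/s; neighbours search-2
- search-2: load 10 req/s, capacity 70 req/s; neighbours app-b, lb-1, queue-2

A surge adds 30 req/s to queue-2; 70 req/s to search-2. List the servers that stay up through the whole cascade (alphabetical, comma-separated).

cache-1, edge-1, lb-1

Round 1 — queue-2 at 150 > 140; search-2 at 80 > 70. queue-2, search-2 crash.
  queue-2 sheds 150 req/s: no online neighbours, lost.
  search-2 sheds 80 req/s to app-b, lb-1: 40 each.
    app-b: 130+40 = 170 > 150
    lb-1: 60+40 = 100 ≤ 100
Round 2 — app-b crashes.
  app-b sheds 170 req/s to db-m, lb-2: 85 each.
    db-m: 50+85 = 135 > 90
    lb-2: 10+85 = 95 > 70
Round 3 — db-m, lb-2 crash.
  db-m sheds 135 req/s: no online neighbours, lost.
  lb-2 sheds 95 req/s to cache-1, edge-1: 47 each (1 lost).
    cache-1: 80+47 = 127 ≤ 150
    edge-1: 90+47 = 137 ≤ 140
No further crashes.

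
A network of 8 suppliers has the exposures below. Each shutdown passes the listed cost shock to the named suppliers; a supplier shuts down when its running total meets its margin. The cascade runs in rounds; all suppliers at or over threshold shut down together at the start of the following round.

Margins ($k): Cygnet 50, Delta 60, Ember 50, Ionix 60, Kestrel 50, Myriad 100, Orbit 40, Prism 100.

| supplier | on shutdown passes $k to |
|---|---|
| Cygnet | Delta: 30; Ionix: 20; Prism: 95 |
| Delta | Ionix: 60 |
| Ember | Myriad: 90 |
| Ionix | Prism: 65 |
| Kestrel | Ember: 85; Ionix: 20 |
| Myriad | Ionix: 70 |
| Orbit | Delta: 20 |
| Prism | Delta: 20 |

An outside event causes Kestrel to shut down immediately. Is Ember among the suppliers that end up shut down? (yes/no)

Round 1 — Kestrel shuts down (initial).
  Ember: +85 → 85 ≥ 50
  Ionix: +20 → 20 < 60
Round 2 — Ember shuts down.
  Myriad: +90 → 90 < 100
No further shutdowns.

yes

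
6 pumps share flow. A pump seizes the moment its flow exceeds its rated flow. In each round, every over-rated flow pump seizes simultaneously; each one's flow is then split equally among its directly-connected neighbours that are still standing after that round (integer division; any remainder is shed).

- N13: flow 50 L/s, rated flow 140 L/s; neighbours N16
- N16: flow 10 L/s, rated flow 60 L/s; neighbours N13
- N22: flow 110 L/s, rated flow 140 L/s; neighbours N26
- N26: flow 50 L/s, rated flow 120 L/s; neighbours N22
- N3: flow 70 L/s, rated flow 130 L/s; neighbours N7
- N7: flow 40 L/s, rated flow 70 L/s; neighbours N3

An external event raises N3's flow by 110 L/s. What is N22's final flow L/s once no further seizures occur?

Round 1 — N3 at 180 > 130. N3 seizes.
  N3 sheds 180 L/s to N7: 180 each.
    N7: 40+180 = 220 > 70
Round 2 — N7 seizes.
  N7 sheds 220 L/s: no online neighbours, lost.
No further seizures.

110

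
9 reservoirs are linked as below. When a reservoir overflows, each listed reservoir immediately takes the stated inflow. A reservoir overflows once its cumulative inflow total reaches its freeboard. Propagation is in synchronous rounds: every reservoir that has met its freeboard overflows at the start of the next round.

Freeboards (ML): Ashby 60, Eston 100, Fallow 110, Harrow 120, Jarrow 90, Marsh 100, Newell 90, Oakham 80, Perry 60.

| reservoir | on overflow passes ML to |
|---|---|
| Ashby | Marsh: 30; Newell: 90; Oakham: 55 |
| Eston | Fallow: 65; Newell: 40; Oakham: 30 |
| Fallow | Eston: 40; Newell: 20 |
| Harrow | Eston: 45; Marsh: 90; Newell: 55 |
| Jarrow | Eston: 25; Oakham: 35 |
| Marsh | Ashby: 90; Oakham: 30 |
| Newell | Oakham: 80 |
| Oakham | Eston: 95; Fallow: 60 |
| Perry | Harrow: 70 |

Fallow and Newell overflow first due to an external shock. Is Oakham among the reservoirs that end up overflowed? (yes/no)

yes

Round 1 — Fallow, Newell overflow (initial).
  Eston: +40 → 40 < 100
  Oakham: +80 → 80 ≥ 80
Round 2 — Oakham overflows.
  Eston: +95 → 135 ≥ 100
Round 3 — Eston overflows.
No further overflows.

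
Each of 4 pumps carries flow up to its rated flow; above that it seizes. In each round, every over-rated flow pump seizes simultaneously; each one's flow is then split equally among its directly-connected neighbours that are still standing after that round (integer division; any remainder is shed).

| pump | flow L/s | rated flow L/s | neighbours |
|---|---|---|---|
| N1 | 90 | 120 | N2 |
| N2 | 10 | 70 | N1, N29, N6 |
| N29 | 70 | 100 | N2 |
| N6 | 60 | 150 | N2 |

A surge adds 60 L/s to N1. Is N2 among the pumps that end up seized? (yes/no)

yes

Round 1 — N1 at 150 > 120. N1 seizes.
  N1 sheds 150 L/s to N2: 150 each.
    N2: 10+150 = 160 > 70
Round 2 — N2 seizes.
  N2 sheds 160 L/s to N29, N6: 80 each.
    N29: 70+80 = 150 > 100
    N6: 60+80 = 140 ≤ 150
Round 3 — N29 seizes.
  N29 sheds 150 L/s: no online neighbours, lost.
No further seizures.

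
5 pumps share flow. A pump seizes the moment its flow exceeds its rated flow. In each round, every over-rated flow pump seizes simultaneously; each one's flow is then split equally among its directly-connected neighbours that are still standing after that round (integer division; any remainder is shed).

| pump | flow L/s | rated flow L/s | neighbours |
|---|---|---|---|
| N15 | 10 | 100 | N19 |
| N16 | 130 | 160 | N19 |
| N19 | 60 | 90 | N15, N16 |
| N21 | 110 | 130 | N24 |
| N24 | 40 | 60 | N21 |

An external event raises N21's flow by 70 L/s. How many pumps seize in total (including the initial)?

2

Round 1 — N21 at 180 > 130. N21 seizes.
  N21 sheds 180 L/s to N24: 180 each.
    N24: 40+180 = 220 > 60
Round 2 — N24 seizes.
  N24 sheds 220 L/s: no online neighbours, lost.
No further seizures.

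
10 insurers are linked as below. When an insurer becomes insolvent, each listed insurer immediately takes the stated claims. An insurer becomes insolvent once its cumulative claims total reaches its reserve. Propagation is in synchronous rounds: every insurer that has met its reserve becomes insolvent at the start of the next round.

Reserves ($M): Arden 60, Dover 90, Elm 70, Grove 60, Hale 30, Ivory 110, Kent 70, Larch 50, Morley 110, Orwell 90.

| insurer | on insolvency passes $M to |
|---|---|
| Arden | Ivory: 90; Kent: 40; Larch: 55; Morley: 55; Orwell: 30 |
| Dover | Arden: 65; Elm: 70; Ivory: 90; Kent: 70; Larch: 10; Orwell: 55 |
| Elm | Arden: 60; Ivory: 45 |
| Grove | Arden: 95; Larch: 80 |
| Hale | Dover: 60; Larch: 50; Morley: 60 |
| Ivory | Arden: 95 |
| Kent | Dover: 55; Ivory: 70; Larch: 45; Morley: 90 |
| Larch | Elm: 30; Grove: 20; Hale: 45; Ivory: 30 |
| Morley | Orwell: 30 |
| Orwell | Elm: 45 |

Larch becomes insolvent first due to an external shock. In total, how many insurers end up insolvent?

2

Round 1 — Larch becomes insolvent (initial).
  Elm: +30 → 30 < 70
  Grove: +20 → 20 < 60
  Hale: +45 → 45 ≥ 30
  Ivory: +30 → 30 < 110
Round 2 — Hale becomes insolvent.
  Dover: +60 → 60 < 90
  Morley: +60 → 60 < 110
No further insolvencies.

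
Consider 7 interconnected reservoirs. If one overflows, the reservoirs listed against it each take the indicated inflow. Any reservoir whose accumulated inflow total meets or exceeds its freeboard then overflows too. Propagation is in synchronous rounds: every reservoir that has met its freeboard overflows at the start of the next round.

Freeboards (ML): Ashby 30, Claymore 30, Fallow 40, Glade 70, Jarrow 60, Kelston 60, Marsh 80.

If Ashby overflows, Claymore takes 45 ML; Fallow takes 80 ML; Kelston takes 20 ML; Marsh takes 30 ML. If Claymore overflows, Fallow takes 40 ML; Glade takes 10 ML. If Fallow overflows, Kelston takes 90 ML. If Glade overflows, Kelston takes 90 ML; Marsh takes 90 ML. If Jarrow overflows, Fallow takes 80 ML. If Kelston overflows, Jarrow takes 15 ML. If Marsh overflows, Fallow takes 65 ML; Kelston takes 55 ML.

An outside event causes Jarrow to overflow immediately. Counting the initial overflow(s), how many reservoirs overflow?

Round 1 — Jarrow overflows (initial).
  Fallow: +80 → 80 ≥ 40
Round 2 — Fallow overflows.
  Kelston: +90 → 90 ≥ 60
Round 3 — Kelston overflows.
No further overflows.

3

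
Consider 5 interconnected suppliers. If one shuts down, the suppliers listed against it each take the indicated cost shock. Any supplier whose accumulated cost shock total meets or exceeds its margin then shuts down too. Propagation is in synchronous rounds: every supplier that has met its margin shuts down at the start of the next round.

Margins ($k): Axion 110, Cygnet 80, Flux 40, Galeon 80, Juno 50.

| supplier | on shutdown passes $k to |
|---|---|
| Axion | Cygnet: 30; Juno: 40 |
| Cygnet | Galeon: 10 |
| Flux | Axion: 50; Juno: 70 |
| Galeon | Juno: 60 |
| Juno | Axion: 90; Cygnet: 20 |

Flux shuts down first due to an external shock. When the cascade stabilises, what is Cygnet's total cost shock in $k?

Round 1 — Flux shuts down (initial).
  Axion: +50 → 50 < 110
  Juno: +70 → 70 ≥ 50
Round 2 — Juno shuts down.
  Axion: +90 → 140 ≥ 110
  Cygnet: +20 → 20 < 80
Round 3 — Axion shuts down.
  Cygnet: +30 → 50 < 80
No further shutdowns.

50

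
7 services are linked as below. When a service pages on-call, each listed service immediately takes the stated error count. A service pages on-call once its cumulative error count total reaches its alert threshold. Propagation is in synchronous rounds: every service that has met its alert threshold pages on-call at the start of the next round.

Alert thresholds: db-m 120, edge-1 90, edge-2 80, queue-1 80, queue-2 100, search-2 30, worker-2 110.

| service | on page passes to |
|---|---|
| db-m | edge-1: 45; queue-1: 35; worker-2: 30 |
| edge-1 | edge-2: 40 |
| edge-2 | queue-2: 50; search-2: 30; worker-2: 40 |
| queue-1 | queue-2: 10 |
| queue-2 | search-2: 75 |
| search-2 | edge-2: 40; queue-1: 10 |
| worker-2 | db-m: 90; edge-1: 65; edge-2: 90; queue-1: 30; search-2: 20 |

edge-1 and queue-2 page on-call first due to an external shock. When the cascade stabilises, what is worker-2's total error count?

40

Round 1 — edge-1, queue-2 page on-call (initial).
  edge-2: +40 → 40 < 80
  search-2: +75 → 75 ≥ 30
Round 2 — search-2 pages on-call.
  edge-2: +40 → 80 ≥ 80
  queue-1: +10 → 10 < 80
Round 3 — edge-2 pages on-call.
  worker-2: +40 → 40 < 110
No further pages.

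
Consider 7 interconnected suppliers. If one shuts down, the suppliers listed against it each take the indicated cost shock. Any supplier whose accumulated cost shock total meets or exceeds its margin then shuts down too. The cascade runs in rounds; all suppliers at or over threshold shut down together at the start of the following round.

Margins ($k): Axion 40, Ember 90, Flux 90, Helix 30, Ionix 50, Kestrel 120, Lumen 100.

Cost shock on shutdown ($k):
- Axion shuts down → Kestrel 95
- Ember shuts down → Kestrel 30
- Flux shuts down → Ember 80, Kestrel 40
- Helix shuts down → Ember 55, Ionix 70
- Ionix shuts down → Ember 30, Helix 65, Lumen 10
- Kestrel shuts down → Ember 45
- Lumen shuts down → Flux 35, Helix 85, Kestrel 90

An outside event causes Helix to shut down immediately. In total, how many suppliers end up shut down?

Round 1 — Helix shuts down (initial).
  Ember: +55 → 55 < 90
  Ionix: +70 → 70 ≥ 50
Round 2 — Ionix shuts down.
  Ember: +30 → 85 < 90
  Lumen: +10 → 10 < 100
No further shutdowns.

2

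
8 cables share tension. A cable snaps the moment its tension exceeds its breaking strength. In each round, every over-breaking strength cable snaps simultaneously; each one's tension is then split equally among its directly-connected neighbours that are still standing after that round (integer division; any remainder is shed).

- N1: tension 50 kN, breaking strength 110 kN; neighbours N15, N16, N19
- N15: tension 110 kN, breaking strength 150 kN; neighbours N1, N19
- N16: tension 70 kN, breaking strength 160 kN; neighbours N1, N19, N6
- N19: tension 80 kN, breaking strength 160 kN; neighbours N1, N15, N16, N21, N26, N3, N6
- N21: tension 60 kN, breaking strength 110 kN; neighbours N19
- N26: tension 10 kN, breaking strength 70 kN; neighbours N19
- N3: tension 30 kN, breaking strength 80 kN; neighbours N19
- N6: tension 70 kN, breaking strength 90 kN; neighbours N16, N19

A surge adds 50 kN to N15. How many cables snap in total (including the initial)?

Round 1 — N15 at 160 > 150. N15 snaps.
  N15 sheds 160 kN to N1, N19: 80 each.
    N1: 50+80 = 130 > 110
    N19: 80+80 = 160 ≤ 160
Round 2 — N1 snaps.
  N1 sheds 130 kN to N16, N19: 65 each.
    N16: 70+65 = 135 ≤ 160
    N19: 160+65 = 225 > 160
Round 3 — N19 snaps.
  N19 sheds 225 kN to N16, N21, N26, N3, N6: 45 each.
    N16: 135+45 = 180 > 160
    N21: 60+45 = 105 ≤ 110
    N26: 10+45 = 55 ≤ 70
    N3: 30+45 = 75 ≤ 80
    N6: 70+45 = 115 > 90
Round 4 — N16, N6 snap.
  N16 sheds 180 kN: no online neighbours, lost.
  N6 sheds 115 kN: no online neighbours, lost.
No further breaks.

5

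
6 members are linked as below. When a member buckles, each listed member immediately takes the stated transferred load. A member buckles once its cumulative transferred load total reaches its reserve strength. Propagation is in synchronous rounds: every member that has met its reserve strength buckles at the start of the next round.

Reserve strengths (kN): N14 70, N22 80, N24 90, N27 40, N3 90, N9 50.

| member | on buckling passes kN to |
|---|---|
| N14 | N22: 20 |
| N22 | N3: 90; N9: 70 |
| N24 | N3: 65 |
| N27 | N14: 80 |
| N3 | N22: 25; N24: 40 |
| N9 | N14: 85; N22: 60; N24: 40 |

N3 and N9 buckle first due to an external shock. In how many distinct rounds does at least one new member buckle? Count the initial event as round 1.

2

Round 1 — N3, N9 buckle (initial).
  N14: +85 → 85 ≥ 70
  N22: +25+60 → 85 ≥ 80
  N24: +40+40 → 80 < 90
Round 2 — N14, N22 buckle.
No further bucklings.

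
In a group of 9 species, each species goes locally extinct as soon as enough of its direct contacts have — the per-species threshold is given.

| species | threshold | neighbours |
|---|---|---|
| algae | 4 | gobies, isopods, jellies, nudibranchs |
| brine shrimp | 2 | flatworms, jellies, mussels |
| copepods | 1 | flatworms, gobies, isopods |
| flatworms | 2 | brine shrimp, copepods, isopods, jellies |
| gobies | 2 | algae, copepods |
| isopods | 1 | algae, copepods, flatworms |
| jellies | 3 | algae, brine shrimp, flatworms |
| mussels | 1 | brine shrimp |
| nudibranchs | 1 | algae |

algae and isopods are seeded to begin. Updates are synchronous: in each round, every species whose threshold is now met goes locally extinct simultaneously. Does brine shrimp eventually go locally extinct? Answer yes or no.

Round 1 — algae, isopods go locally extinct (initial).
Round 2 — checking thresholds:
  copepods: 1 of 3 neighbours ≥ 1, goes locally extinct.
  flatworms: 1 of 4 neighbours < 2, not yet.
  gobies: 1 of 2 neighbours < 2, not yet.
  jellies: 1 of 3 neighbours < 3, not yet.
  nudibranchs: 1 of 1 neighbours ≥ 1, goes locally extinct.
Round 3 — checking thresholds:
  flatworms: 2 of 4 neighbours ≥ 2, goes locally extinct.
  gobies: 2 of 2 neighbours ≥ 2, goes locally extinct.
  jellies: 1 of 3 neighbours < 3, not yet.
Round 4 — no new extinctions; cascade stops.

no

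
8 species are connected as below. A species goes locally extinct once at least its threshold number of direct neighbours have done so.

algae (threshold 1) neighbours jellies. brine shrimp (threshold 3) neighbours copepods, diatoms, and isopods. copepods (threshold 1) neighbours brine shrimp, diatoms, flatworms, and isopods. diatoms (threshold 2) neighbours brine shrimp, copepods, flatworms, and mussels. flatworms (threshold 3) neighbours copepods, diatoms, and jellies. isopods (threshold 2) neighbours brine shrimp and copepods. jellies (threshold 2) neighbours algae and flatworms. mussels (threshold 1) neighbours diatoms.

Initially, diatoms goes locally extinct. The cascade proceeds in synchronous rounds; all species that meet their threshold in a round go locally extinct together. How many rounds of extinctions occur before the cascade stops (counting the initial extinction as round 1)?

2

Round 1 — diatoms goes locally extinct (initial).
Round 2 — checking thresholds:
  brine shrimp: 1 of 3 neighbours < 3, not yet.
  copepods: 1 of 4 neighbours ≥ 1, goes locally extinct.
  flatworms: 1 of 3 neighbours < 3, not yet.
  mussels: 1 of 1 neighbours ≥ 1, goes locally extinct.
Round 3 — no new extinctions; cascade stops.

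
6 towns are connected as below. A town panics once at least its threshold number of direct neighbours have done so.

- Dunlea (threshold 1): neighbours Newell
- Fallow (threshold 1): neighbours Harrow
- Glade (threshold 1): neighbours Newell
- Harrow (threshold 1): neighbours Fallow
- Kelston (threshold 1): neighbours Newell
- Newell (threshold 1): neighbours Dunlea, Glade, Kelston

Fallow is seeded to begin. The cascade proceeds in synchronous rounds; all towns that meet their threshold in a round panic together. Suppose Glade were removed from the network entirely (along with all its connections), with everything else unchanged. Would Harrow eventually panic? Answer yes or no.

yes

With Glade removed:
Round 1 — Fallow panics (initial).
Round 2 — checking thresholds:
  Harrow: 1 of 1 neighbours ≥ 1, panics.
Round 3 — no new panics; cascade stops.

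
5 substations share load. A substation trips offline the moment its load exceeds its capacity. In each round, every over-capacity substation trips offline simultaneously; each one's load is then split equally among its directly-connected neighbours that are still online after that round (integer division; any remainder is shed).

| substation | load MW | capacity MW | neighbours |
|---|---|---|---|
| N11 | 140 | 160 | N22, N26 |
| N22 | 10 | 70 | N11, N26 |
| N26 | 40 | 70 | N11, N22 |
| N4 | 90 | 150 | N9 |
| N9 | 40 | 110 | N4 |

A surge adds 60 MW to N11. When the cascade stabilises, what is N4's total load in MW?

Round 1 — N11 at 200 > 160. N11 trips offline.
  N11 sheds 200 MW to N22, N26: 100 each.
    N22: 10+100 = 110 > 70
    N26: 40+100 = 140 > 70
Round 2 — N22, N26 trip offline.
  N22 sheds 110 MW: no online neighbours, lost.
  N26 sheds 140 MW: no online neighbours, lost.
No further trips.

90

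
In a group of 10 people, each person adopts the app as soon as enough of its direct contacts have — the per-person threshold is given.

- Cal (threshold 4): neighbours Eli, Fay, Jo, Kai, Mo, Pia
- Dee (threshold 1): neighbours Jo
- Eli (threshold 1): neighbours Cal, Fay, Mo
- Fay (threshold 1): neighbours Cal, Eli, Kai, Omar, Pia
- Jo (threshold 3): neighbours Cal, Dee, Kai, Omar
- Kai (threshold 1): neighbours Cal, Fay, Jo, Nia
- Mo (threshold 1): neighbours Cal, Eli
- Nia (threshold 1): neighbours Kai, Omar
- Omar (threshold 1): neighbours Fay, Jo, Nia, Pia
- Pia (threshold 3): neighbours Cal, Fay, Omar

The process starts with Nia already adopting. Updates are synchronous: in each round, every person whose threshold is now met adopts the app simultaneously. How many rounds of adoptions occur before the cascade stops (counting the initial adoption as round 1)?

8

Round 1 — Nia adopts the app (initial).
Round 2 — checking thresholds:
  Kai: 1 of 4 neighbours ≥ 1, adopts the app.
  Omar: 1 of 4 neighbours ≥ 1, adopts the app.
Round 3 — checking thresholds:
  Cal: 1 of 6 neighbours < 4, not yet.
  Fay: 2 of 5 neighbours ≥ 1, adopts the app.
  Jo: 2 of 4 neighbours < 3, not yet.
  Pia: 1 of 3 neighbours < 3, not yet.
Round 4 — checking thresholds:
  Cal: 2 of 6 neighbours < 4, not yet.
  Eli: 1 of 3 neighbours ≥ 1, adopts the app.
  Jo: 2 of 4 neighbours < 3, not yet.
  Pia: 2 of 3 neighbours < 3, not yet.
Round 5 — checking thresholds:
  Cal: 3 of 6 neighbours < 4, not yet.
  Jo: 2 of 4 neighbours < 3, not yet.
  Mo: 1 of 2 neighbours ≥ 1, adopts the app.
  Pia: 2 of 3 neighbours < 3, not yet.
Round 6 — checking thresholds:
  Cal: 4 of 6 neighbours ≥ 4, adopts the app.
  Jo: 2 of 4 neighbours < 3, not yet.
  Pia: 2 of 3 neighbours < 3, not yet.
Round 7 — checking thresholds:
  Jo: 3 of 4 neighbours ≥ 3, adopts the app.
  Pia: 3 of 3 neighbours ≥ 3, adopts the app.
Round 8 — checking thresholds:
  Dee: 1 of 1 neighbours ≥ 1, adopts the app.
Round 9 — no new adoptions; cascade stops.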